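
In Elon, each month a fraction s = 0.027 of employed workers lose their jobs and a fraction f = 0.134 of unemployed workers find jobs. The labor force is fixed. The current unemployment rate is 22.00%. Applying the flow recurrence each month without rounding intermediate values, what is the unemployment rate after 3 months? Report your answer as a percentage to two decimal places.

Unemployment rate after three months ≈ 19.86%.

With a fixed labor force, u_{t+1} = u_t + s·(1−u_t) − f·u_t = u_t·(1−s−f) + s.
Here 1−s−f = 0.839 and s = 0.027.
u_1 = 0.220000 × 0.839 + 0.027 = 0.211580.
u_2 = 0.211580 × 0.839 + 0.027 = 0.204516.
u_3 = 0.204516 × 0.839 + 0.027 = 0.198589.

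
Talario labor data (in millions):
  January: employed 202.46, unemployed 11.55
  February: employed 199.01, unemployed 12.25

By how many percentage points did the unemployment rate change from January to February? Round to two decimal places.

January: labor force = 202.46 + 11.55 = 214.01; u = 11.55/214.01 = 5.40%.
February: labor force = 199.01 + 12.25 = 211.26; u = 12.25/211.26 = 5.80%.
Change = 5.80% − 5.40% = +0.40 pp.

The unemployment rate changed by +0.40 percentage points.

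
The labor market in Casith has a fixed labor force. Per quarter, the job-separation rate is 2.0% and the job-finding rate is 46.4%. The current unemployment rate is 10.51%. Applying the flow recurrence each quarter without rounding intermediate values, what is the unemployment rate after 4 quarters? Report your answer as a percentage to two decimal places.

With a fixed labor force, u_{t+1} = u_t + s·(1−u_t) − f·u_t = u_t·(1−s−f) + s.
Here 1−s−f = 0.516 and s = 0.020.
u_1 = 0.105100 × 0.516 + 0.020 = 0.074232.
u_2 = 0.074232 × 0.516 + 0.020 = 0.058304.
u_3 = 0.058304 × 0.516 + 0.020 = 0.050085.
u_4 = 0.050085 × 0.516 + 0.020 = 0.045844.

Unemployment rate after four quarters ≈ 4.58%.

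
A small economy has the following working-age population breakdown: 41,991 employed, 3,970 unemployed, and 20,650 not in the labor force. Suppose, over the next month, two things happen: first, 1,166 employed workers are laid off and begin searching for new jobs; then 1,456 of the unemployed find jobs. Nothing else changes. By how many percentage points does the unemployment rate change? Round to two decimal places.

The unemployment rate changes by −0.63 percentage points.

Initially, labor force = 41,991 + 3,970 = 45,961, so u = 3,970/45,961 = 8.64%.
After the first change, employed falls and unemployed rises by 1,166; labor force unchanged → E = 40,825, U = 5,136, labor force = 45,961.
After the second change, unemployed falls and employed rises by 1,456; labor force unchanged → E = 42,281, U = 3,680, labor force = 45,961.
New unemployment rate = 3,680 / 45,961 = 8.01%.
Change = 8.01% − 8.64% = −0.63 percentage points.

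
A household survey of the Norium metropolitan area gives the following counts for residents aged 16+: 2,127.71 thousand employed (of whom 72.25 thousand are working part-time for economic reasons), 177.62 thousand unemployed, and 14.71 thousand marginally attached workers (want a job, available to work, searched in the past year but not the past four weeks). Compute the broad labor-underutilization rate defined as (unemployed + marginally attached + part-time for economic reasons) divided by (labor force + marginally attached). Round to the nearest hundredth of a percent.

Labor force = 2,127.71 + 177.62 = 2,305.33 thousand.
Numerator = 177.62 + 14.71 + 72.25 = 264.58 thousand.
Denominator = 2,305.33 + 14.71 = 2,320.04 thousand.
Broad rate = 264.58 / 2,320.04 = 11.40%.

Broad underutilization rate ≈ 11.40%.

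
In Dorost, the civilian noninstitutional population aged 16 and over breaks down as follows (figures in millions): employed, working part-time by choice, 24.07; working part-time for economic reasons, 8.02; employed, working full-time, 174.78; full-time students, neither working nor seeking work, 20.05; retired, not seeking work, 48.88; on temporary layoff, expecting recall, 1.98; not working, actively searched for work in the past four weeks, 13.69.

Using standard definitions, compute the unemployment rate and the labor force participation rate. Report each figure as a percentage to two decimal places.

Unemployment rate ≈ 7.04%; labor force participation rate ≈ 76.35%.

Employed = 24.07 + 8.02 + 174.78 = 206.87 million (anyone who worked, including part-time for economic reasons, counts as employed).
Unemployed = 1.98 + 13.69 = 15.67 million (jobless and actively searching, or on temporary layoff).
Labor force = 206.87 + 15.67 = 222.54 million.
Not in labor force = 20.05 + 48.88 = 68.93 million (those not working and not actively searching are outside the labor force).
Civilian working-age population = 222.54 + 68.93 = 291.47 million.
Unemployment rate = 15.67 / 222.54 = 7.04%.
Labor force participation rate = 222.54 / 291.47 = 76.35%.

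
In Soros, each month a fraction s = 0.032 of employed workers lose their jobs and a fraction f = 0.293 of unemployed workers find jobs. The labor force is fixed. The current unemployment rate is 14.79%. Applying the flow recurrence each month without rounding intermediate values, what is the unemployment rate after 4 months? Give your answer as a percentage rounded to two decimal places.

Unemployment rate after four months ≈ 10.87%.

With a fixed labor force, u_{t+1} = u_t + s·(1−u_t) − f·u_t = u_t·(1−s−f) + s.
Here 1−s−f = 0.675 and s = 0.032.
u_1 = 0.147900 × 0.675 + 0.032 = 0.131833.
u_2 = 0.131833 × 0.675 + 0.032 = 0.120987.
u_3 = 0.120987 × 0.675 + 0.032 = 0.113666.
u_4 = 0.113666 × 0.675 + 0.032 = 0.108725.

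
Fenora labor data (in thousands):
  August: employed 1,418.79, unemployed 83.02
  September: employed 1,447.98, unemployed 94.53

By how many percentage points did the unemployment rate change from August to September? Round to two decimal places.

August: labor force = 1,418.79 + 83.02 = 1,501.81; u = 83.02/1,501.81 = 5.53%.
September: labor force = 1,447.98 + 94.53 = 1,542.51; u = 94.53/1,542.51 = 6.13%.
Change = 6.13% − 5.53% = +0.60 pp.

The unemployment rate changed by +0.60 percentage points.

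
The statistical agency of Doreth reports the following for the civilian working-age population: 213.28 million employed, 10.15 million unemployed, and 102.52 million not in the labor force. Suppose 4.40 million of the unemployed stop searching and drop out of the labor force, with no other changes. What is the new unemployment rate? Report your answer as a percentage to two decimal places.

New unemployment rate ≈ 2.63%.

Initially, labor force = 213.28 + 10.15 = 223.43 million, so u = 10.15/223.43 = 4.54%.
After the change, unemployed and labor force both fall by 4.40 → E = 213.28, U = 5.75, labor force = 219.03 million.
New unemployment rate = 5.75 / 219.03 = 2.63%.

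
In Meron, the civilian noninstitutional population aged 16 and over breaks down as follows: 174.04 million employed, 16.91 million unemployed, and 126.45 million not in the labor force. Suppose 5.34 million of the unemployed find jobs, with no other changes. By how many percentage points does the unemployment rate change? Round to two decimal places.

The unemployment rate changes by −2.80 percentage points.

Initially, labor force = 174.04 + 16.91 = 190.95 million, so u = 16.91/190.95 = 8.86%.
After the change, unemployed falls and employed rises by 5.34; labor force unchanged → E = 179.38, U = 11.57, labor force = 190.95 million.
New unemployment rate = 11.57 / 190.95 = 6.06%.
Change = 6.06% − 8.86% = −2.80 percentage points.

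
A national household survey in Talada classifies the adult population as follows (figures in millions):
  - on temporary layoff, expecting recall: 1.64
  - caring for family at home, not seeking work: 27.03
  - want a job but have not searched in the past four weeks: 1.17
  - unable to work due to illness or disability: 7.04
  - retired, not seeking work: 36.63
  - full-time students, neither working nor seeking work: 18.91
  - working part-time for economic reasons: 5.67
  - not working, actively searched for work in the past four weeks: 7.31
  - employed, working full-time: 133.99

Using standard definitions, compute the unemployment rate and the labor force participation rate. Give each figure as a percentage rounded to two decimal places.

Unemployment rate ≈ 6.02%; labor force participation rate ≈ 62.08%.

Employed = 5.67 + 133.99 = 139.66 million (anyone who worked, including part-time for economic reasons, counts as employed).
Unemployed = 1.64 + 7.31 = 8.95 million (jobless and actively searching, or on temporary layoff).
Labor force = 139.66 + 8.95 = 148.61 million.
Not in labor force = 27.03 + 1.17 + 7.04 + 36.63 + 18.91 = 90.78 million (those not working and not actively searching are outside the labor force — including those who want a job but have given up searching).
Civilian working-age population = 148.61 + 90.78 = 239.39 million.
Unemployment rate = 8.95 / 148.61 = 6.02%.
Labor force participation rate = 148.61 / 239.39 = 62.08%.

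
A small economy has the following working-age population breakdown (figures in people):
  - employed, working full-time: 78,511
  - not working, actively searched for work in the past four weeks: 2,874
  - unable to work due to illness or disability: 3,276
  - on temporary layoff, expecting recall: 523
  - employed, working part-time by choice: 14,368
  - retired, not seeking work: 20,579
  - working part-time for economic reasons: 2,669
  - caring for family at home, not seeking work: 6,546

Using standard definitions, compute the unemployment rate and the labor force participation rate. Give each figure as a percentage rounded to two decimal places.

Unemployment rate ≈ 3.43%; labor force participation rate ≈ 76.50%.

Employed = 78,511 + 14,368 + 2,669 = 95,548 (anyone who worked, including part-time for economic reasons, counts as employed).
Unemployed = 2,874 + 523 = 3,397 (jobless and actively searching, or on temporary layoff).
Labor force = 95,548 + 3,397 = 98,945.
Not in labor force = 3,276 + 20,579 + 6,546 = 30,401 (those not working and not actively searching are outside the labor force).
Civilian working-age population = 98,945 + 30,401 = 129,346.
Unemployment rate = 3,397 / 98,945 = 3.43%.
Labor force participation rate = 98,945 / 129,346 = 76.50%.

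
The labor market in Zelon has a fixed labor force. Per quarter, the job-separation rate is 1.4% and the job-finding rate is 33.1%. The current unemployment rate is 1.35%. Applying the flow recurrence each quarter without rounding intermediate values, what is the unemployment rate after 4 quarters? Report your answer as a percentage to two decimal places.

With a fixed labor force, u_{t+1} = u_t + s·(1−u_t) − f·u_t = u_t·(1−s−f) + s.
Here 1−s−f = 0.655 and s = 0.014.
u_1 = 0.013500 × 0.655 + 0.014 = 0.022843.
u_2 = 0.022843 × 0.655 + 0.014 = 0.028962.
u_3 = 0.028962 × 0.655 + 0.014 = 0.032970.
u_4 = 0.032970 × 0.655 + 0.014 = 0.035595.

Unemployment rate after four quarters ≈ 3.56%.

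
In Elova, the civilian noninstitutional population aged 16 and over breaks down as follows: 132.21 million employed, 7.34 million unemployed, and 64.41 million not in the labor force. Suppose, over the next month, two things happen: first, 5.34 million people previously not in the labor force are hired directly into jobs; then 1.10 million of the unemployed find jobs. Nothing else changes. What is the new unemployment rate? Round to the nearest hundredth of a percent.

New unemployment rate ≈ 4.31%.

Initially, labor force = 132.21 + 7.34 = 139.55 million, so u = 7.34/139.55 = 5.26%.
After the first change, employed and labor force both rise by 5.34; unemployed unchanged → E = 137.55, U = 7.34, labor force = 144.89 million.
After the second change, unemployed falls and employed rises by 1.10; labor force unchanged → E = 138.65, U = 6.24, labor force = 144.89 million.
New unemployment rate = 6.24 / 144.89 = 4.31%.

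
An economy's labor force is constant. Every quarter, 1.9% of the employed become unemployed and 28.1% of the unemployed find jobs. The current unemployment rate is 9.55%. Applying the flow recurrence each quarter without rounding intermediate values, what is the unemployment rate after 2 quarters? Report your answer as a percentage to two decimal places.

With a fixed labor force, u_{t+1} = u_t + s·(1−u_t) − f·u_t = u_t·(1−s−f) + s.
Here 1−s−f = 0.700 and s = 0.019.
u_1 = 0.095500 × 0.700 + 0.019 = 0.085850.
u_2 = 0.085850 × 0.700 + 0.019 = 0.079095.

Unemployment rate after two quarters ≈ 7.91%.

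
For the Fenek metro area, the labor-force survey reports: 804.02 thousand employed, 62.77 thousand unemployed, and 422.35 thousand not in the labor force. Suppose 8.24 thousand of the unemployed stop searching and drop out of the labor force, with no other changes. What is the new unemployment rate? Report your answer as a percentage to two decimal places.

New unemployment rate ≈ 6.35%.

Initially, labor force = 804.02 + 62.77 = 866.79 thousand, so u = 62.77/866.79 = 7.24%.
After the change, unemployed and labor force both fall by 8.24 → E = 804.02, U = 54.53, labor force = 858.55 thousand.
New unemployment rate = 54.53 / 858.55 = 6.35%.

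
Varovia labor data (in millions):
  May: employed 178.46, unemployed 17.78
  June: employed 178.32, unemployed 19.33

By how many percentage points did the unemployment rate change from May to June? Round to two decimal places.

May: labor force = 178.46 + 17.78 = 196.24; u = 17.78/196.24 = 9.06%.
June: labor force = 178.32 + 19.33 = 197.65; u = 19.33/197.65 = 9.78%.
Change = 9.78% − 9.06% = +0.72 pp.

The unemployment rate changed by +0.72 percentage points.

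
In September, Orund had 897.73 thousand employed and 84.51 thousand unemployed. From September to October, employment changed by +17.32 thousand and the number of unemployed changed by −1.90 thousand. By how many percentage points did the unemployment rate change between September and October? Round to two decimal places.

September: labor force = 897.73 + 84.51 = 982.24; u = 84.51/982.24 = 8.60%.
October: labor force = 915.05 + 82.61 = 997.66; u = 82.61/997.66 = 8.28%.
Change = 8.28% − 8.60% = −0.32 pp.

The unemployment rate changed by −0.32 percentage points.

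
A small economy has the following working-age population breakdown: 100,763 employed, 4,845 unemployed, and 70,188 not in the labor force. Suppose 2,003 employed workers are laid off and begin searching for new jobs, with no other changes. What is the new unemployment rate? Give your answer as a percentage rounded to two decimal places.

New unemployment rate ≈ 6.48%.

Initially, labor force = 100,763 + 4,845 = 105,608, so u = 4,845/105,608 = 4.59%.
After the change, employed falls and unemployed rises by 2,003; labor force unchanged → E = 98,760, U = 6,848, labor force = 105,608.
New unemployment rate = 6,848 / 105,608 = 6.48%.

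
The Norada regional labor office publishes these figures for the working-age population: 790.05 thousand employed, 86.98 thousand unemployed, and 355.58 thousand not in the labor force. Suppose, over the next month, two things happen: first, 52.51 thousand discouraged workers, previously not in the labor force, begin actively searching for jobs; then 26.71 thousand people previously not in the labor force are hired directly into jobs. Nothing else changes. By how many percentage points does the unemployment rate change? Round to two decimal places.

The unemployment rate changes by +4.67 percentage points.

Initially, labor force = 790.05 + 86.98 = 877.03 thousand, so u = 86.98/877.03 = 9.92%.
After the first change, unemployed and labor force both rise by 52.51 → E = 790.05, U = 139.49, labor force = 929.54 thousand.
After the second change, employed and labor force both rise by 26.71; unemployed unchanged → E = 816.76, U = 139.49, labor force = 956.25 thousand.
New unemployment rate = 139.49 / 956.25 = 14.59%.
Change = 14.59% − 9.92% = +4.67 percentage points.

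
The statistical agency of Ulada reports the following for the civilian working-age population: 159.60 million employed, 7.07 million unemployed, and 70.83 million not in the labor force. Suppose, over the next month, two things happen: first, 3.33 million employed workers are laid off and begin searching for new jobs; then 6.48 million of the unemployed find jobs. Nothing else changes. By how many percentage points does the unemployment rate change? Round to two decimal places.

The unemployment rate changes by −1.89 percentage points.

Initially, labor force = 159.60 + 7.07 = 166.67 million, so u = 7.07/166.67 = 4.24%.
After the first change, employed falls and unemployed rises by 3.33; labor force unchanged → E = 156.27, U = 10.40, labor force = 166.67 million.
After the second change, unemployed falls and employed rises by 6.48; labor force unchanged → E = 162.75, U = 3.92, labor force = 166.67 million.
New unemployment rate = 3.92 / 166.67 = 2.35%.
Change = 2.35% − 4.24% = −1.89 percentage points.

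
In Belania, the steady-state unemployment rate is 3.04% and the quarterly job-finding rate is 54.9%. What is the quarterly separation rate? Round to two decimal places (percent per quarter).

From u* = s/(s+f): s = u·f/(1−u).
s = 0.0304 × 54.9 / (1 − 0.0304) = 1.6690 / 0.9696 ≈ 1.72% per quarter.

Separation rate ≈ 1.72% per quarter.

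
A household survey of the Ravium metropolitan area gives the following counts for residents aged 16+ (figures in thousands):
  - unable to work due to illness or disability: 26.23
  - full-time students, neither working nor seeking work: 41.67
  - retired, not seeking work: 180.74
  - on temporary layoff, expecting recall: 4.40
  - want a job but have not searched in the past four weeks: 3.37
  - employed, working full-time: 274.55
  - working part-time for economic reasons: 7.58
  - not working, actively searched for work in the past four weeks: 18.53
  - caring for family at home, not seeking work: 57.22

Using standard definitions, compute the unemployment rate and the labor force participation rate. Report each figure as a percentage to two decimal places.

Employed = 274.55 + 7.58 = 282.13 thousand (anyone who worked, including part-time for economic reasons, counts as employed).
Unemployed = 4.40 + 18.53 = 22.93 thousand (jobless and actively searching, or on temporary layoff).
Labor force = 282.13 + 22.93 = 305.06 thousand.
Not in labor force = 26.23 + 41.67 + 180.74 + 3.37 + 57.22 = 309.23 thousand (those not working and not actively searching are outside the labor force — including those who want a job but have given up searching).
Civilian working-age population = 305.06 + 309.23 = 614.29 thousand.
Unemployment rate = 22.93 / 305.06 = 7.52%.
Labor force participation rate = 305.06 / 614.29 = 49.66%.

Unemployment rate ≈ 7.52%; labor force participation rate ≈ 49.66%.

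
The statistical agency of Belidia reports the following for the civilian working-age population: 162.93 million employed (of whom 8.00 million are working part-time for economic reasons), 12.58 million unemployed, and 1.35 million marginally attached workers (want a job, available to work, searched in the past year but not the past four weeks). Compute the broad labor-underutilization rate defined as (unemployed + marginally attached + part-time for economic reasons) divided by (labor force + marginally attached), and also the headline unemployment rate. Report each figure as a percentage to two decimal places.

Labor force = 162.93 + 12.58 = 175.51 million.
Numerator = 12.58 + 1.35 + 8.00 = 21.93 million.
Denominator = 175.51 + 1.35 = 176.86 million.
Broad rate = 21.93 / 176.86 = 12.40%.
Headline unemployment rate = 12.58 / 175.51 = 7.17%.

Broad underutilization rate ≈ 12.40%; headline unemployment rate ≈ 7.17%.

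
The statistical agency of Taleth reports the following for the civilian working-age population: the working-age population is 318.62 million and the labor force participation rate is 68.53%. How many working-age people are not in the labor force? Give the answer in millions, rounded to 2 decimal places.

Share not in the labor force = 1 − 0.6853 = 0.3147.
Not in labor force = 0.3147 × 318.62 ≈ 100.27 million.

About 100.27 million are not in the labor force.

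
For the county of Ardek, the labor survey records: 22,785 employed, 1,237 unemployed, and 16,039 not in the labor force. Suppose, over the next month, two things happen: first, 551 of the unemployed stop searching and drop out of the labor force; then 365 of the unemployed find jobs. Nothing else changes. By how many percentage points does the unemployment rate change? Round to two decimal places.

The unemployment rate changes by −3.78 percentage points.

Initially, labor force = 22,785 + 1,237 = 24,022, so u = 1,237/24,022 = 5.15%.
After the first change, unemployed and labor force both fall by 551 → E = 22,785, U = 686, labor force = 23,471.
After the second change, unemployed falls and employed rises by 365; labor force unchanged → E = 23,150, U = 321, labor force = 23,471.
New unemployment rate = 321 / 23,471 = 1.37%.
Change = 1.37% − 5.15% = −3.78 percentage points.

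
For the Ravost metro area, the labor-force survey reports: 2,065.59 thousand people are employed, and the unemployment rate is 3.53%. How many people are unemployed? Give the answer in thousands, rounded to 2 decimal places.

About 75.58 thousand are unemployed.

Let U be the number unemployed. The labor force is E + U, and U/(E+U) = 0.0353.
So U = 0.0353 × 2,065.59 / (1 − 0.0353) = 72.9153 / 0.9647 ≈ 75.58 thousand.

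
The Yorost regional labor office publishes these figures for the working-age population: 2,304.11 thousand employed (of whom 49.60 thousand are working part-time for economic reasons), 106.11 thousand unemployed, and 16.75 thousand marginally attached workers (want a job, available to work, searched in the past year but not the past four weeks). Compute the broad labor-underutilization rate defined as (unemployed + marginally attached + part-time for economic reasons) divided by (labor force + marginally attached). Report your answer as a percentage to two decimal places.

Broad underutilization rate ≈ 7.11%.

Labor force = 2,304.11 + 106.11 = 2,410.22 thousand.
Numerator = 106.11 + 16.75 + 49.60 = 172.46 thousand.
Denominator = 2,410.22 + 16.75 = 2,426.97 thousand.
Broad rate = 172.46 / 2,426.97 = 7.11%.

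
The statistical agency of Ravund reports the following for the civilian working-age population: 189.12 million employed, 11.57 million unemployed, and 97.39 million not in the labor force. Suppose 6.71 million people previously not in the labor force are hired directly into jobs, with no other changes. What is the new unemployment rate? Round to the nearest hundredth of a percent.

New unemployment rate ≈ 5.58%.

Initially, labor force = 189.12 + 11.57 = 200.69 million, so u = 11.57/200.69 = 5.77%.
After the change, employed and labor force both rise by 6.71; unemployed unchanged → E = 195.83, U = 11.57, labor force = 207.40 million.
New unemployment rate = 11.57 / 207.40 = 5.58%.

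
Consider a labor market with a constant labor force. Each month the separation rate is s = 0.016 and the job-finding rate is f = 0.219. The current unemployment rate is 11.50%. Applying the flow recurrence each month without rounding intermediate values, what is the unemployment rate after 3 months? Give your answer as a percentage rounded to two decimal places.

Unemployment rate after three months ≈ 8.91%.

With a fixed labor force, u_{t+1} = u_t + s·(1−u_t) − f·u_t = u_t·(1−s−f) + s.
Here 1−s−f = 0.765 and s = 0.016.
u_1 = 0.115000 × 0.765 + 0.016 = 0.103975.
u_2 = 0.103975 × 0.765 + 0.016 = 0.095541.
u_3 = 0.095541 × 0.765 + 0.016 = 0.089089.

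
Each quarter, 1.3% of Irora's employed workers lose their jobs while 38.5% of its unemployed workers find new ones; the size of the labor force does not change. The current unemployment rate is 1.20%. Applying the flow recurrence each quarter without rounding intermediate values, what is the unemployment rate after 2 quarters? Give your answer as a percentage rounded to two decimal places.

With a fixed labor force, u_{t+1} = u_t + s·(1−u_t) − f·u_t = u_t·(1−s−f) + s.
Here 1−s−f = 0.602 and s = 0.013.
u_1 = 0.012000 × 0.602 + 0.013 = 0.020224.
u_2 = 0.020224 × 0.602 + 0.013 = 0.025175.

Unemployment rate after two quarters ≈ 2.52%.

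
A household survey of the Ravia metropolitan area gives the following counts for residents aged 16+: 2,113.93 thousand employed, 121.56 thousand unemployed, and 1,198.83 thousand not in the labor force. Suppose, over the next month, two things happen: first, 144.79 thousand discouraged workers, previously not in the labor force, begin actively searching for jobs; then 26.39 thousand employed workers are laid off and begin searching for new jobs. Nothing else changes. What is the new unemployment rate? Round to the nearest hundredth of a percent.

New unemployment rate ≈ 12.30%.

Initially, labor force = 2,113.93 + 121.56 = 2,235.49 thousand, so u = 121.56/2,235.49 = 5.44%.
After the first change, unemployed and labor force both rise by 144.79 → E = 2,113.93, U = 266.35, labor force = 2,380.28 thousand.
After the second change, employed falls and unemployed rises by 26.39; labor force unchanged → E = 2,087.54, U = 292.74, labor force = 2,380.28 thousand.
New unemployment rate = 292.74 / 2,380.28 = 12.30%.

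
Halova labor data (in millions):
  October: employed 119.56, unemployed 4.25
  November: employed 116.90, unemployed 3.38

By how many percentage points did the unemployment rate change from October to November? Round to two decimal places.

October: labor force = 119.56 + 4.25 = 123.81; u = 4.25/123.81 = 3.43%.
November: labor force = 116.90 + 3.38 = 120.28; u = 3.38/120.28 = 2.81%.
Change = 2.81% − 3.43% = −0.62 pp.

The unemployment rate changed by −0.62 percentage points.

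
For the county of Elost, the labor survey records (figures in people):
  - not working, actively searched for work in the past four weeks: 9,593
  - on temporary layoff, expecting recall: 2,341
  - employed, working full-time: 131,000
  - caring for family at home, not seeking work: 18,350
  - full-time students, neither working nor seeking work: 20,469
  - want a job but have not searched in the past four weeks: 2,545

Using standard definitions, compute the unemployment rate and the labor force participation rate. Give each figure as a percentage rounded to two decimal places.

Employed = 131,000.
Unemployed = 9,593 + 2,341 = 11,934 (jobless and actively searching, or on temporary layoff).
Labor force = 131,000 + 11,934 = 142,934.
Not in labor force = 18,350 + 20,469 + 2,545 = 41,364 (those not working and not actively searching are outside the labor force — including those who want a job but have given up searching).
Civilian working-age population = 142,934 + 41,364 = 184,298.
Unemployment rate = 11,934 / 142,934 = 8.35%.
Labor force participation rate = 142,934 / 184,298 = 77.56%.

Unemployment rate ≈ 8.35%; labor force participation rate ≈ 77.56%.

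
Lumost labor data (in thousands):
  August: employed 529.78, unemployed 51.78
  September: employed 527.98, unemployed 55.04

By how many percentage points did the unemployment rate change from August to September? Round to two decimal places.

The unemployment rate changed by +0.54 percentage points.

August: labor force = 529.78 + 51.78 = 581.56; u = 51.78/581.56 = 8.90%.
September: labor force = 527.98 + 55.04 = 583.02; u = 55.04/583.02 = 9.44%.
Change = 9.44% − 8.90% = +0.54 pp.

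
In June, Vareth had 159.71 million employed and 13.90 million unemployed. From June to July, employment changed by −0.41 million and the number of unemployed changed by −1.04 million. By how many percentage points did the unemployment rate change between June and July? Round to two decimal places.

The unemployment rate changed by −0.54 percentage points.

June: labor force = 159.71 + 13.90 = 173.61; u = 13.90/173.61 = 8.01%.
July: labor force = 159.30 + 12.86 = 172.16; u = 12.86/172.16 = 7.47%.
Change = 7.47% − 8.01% = −0.54 pp.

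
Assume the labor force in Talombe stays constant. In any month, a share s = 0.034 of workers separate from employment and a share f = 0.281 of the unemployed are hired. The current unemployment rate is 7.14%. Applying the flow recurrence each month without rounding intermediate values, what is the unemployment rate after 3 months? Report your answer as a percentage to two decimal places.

Unemployment rate after three months ≈ 9.62%.

With a fixed labor force, u_{t+1} = u_t + s·(1−u_t) − f·u_t = u_t·(1−s−f) + s.
Here 1−s−f = 0.685 and s = 0.034.
u_1 = 0.071400 × 0.685 + 0.034 = 0.082909.
u_2 = 0.082909 × 0.685 + 0.034 = 0.090793.
u_3 = 0.090793 × 0.685 + 0.034 = 0.096193.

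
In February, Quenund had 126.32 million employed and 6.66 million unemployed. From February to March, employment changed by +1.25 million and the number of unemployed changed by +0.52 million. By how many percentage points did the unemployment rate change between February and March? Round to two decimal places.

The unemployment rate changed by +0.32 percentage points.

February: labor force = 126.32 + 6.66 = 132.98; u = 6.66/132.98 = 5.01%.
March: labor force = 127.57 + 7.18 = 134.75; u = 7.18/134.75 = 5.33%.
Change = 5.33% − 5.01% = +0.32 pp.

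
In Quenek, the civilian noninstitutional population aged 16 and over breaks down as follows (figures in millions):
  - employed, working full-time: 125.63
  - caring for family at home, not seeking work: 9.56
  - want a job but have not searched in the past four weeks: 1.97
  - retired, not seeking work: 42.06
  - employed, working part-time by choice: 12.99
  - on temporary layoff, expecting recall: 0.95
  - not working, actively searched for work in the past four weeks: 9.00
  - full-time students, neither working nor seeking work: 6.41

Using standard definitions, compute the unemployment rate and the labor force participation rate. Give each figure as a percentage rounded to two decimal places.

Unemployment rate ≈ 6.70%; labor force participation rate ≈ 71.23%.

Employed = 125.63 + 12.99 = 138.62 million.
Unemployed = 0.95 + 9.00 = 9.95 million (jobless and actively searching, or on temporary layoff).
Labor force = 138.62 + 9.95 = 148.57 million.
Not in labor force = 9.56 + 1.97 + 42.06 + 6.41 = 60.00 million (those not working and not actively searching are outside the labor force — including those who want a job but have given up searching).
Civilian working-age population = 148.57 + 60.00 = 208.57 million.
Unemployment rate = 9.95 / 148.57 = 6.70%.
Labor force participation rate = 148.57 / 208.57 = 71.23%.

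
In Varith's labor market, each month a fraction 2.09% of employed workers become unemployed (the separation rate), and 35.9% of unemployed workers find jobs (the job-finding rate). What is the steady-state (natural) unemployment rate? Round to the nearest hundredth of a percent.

At steady state the flows balance: s·E = f·U, so U/(E+U) = s/(s+f).
u* = 2.09 / (2.09 + 35.9) = 2.09 / 37.99 = 5.50%.

Steady-state unemployment rate ≈ 5.50%.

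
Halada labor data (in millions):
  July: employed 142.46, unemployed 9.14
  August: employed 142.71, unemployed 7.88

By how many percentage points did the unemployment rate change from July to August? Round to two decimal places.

The unemployment rate changed by −0.80 percentage points.

July: labor force = 142.46 + 9.14 = 151.60; u = 9.14/151.60 = 6.03%.
August: labor force = 142.71 + 7.88 = 150.59; u = 7.88/150.59 = 5.23%.
Change = 5.23% − 6.03% = −0.80 pp.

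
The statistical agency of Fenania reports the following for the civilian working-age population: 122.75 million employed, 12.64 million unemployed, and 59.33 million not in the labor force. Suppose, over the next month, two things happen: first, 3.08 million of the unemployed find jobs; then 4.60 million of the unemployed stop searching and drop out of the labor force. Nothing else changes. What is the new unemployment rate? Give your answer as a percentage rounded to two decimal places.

Initially, labor force = 122.75 + 12.64 = 135.39 million, so u = 12.64/135.39 = 9.34%.
After the first change, unemployed falls and employed rises by 3.08; labor force unchanged → E = 125.83, U = 9.56, labor force = 135.39 million.
After the second change, unemployed and labor force both fall by 4.60 → E = 125.83, U = 4.96, labor force = 130.79 million.
New unemployment rate = 4.96 / 130.79 = 3.79%.

New unemployment rate ≈ 3.79%.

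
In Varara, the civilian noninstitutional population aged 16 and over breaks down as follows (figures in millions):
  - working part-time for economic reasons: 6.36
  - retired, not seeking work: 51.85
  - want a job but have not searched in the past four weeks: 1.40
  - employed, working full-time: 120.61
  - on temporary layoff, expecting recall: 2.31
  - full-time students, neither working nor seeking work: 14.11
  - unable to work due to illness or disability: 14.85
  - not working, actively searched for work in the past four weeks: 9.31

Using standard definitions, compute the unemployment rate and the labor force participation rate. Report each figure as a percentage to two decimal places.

Employed = 6.36 + 120.61 = 126.97 million (anyone who worked, including part-time for economic reasons, counts as employed).
Unemployed = 2.31 + 9.31 = 11.62 million (jobless and actively searching, or on temporary layoff).
Labor force = 126.97 + 11.62 = 138.59 million.
Not in labor force = 51.85 + 1.40 + 14.11 + 14.85 = 82.21 million (those not working and not actively searching are outside the labor force — including those who want a job but have given up searching).
Civilian working-age population = 138.59 + 82.21 = 220.80 million.
Unemployment rate = 11.62 / 138.59 = 8.38%.
Labor force participation rate = 138.59 / 220.80 = 62.77%.

Unemployment rate ≈ 8.38%; labor force participation rate ≈ 62.77%.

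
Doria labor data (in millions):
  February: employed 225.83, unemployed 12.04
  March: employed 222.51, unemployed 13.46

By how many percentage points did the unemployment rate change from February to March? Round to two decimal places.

The unemployment rate changed by +0.64 percentage points.

February: labor force = 225.83 + 12.04 = 237.87; u = 12.04/237.87 = 5.06%.
March: labor force = 222.51 + 13.46 = 235.97; u = 13.46/235.97 = 5.70%.
Change = 5.70% − 5.06% = +0.64 pp.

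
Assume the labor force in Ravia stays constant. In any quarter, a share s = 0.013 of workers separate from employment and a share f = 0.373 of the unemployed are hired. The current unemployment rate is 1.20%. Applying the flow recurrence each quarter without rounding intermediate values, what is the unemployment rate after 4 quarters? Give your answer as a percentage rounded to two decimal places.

Unemployment rate after four quarters ≈ 3.06%.

With a fixed labor force, u_{t+1} = u_t + s·(1−u_t) − f·u_t = u_t·(1−s−f) + s.
Here 1−s−f = 0.614 and s = 0.013.
u_1 = 0.012000 × 0.614 + 0.013 = 0.020368.
u_2 = 0.020368 × 0.614 + 0.013 = 0.025506.
u_3 = 0.025506 × 0.614 + 0.013 = 0.028661.
u_4 = 0.028661 × 0.614 + 0.013 = 0.030598.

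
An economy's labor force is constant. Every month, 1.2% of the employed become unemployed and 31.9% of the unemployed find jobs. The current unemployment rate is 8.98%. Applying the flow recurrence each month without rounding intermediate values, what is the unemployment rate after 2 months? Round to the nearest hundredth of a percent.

With a fixed labor force, u_{t+1} = u_t + s·(1−u_t) − f·u_t = u_t·(1−s−f) + s.
Here 1−s−f = 0.669 and s = 0.012.
u_1 = 0.089800 × 0.669 + 0.012 = 0.072076.
u_2 = 0.072076 × 0.669 + 0.012 = 0.060219.

Unemployment rate after two months ≈ 6.02%.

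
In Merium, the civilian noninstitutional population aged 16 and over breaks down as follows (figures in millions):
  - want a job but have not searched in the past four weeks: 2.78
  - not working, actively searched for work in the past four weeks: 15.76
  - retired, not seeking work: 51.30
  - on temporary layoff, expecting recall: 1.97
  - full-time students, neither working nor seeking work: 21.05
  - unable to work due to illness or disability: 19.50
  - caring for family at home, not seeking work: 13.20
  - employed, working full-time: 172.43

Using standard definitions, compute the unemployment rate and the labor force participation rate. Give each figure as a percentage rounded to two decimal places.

Employed = 172.43 million.
Unemployed = 15.76 + 1.97 = 17.73 million (jobless and actively searching, or on temporary layoff).
Labor force = 172.43 + 17.73 = 190.16 million.
Not in labor force = 2.78 + 51.30 + 21.05 + 19.50 + 13.20 = 107.83 million (those not working and not actively searching are outside the labor force — including those who want a job but have given up searching).
Civilian working-age population = 190.16 + 107.83 = 297.99 million.
Unemployment rate = 17.73 / 190.16 = 9.32%.
Labor force participation rate = 190.16 / 297.99 = 63.81%.

Unemployment rate ≈ 9.32%; labor force participation rate ≈ 63.81%.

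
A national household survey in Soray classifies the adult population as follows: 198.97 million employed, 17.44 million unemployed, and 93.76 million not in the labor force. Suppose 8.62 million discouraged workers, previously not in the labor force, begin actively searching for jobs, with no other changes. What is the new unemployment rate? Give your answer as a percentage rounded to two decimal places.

New unemployment rate ≈ 11.58%.

Initially, labor force = 198.97 + 17.44 = 216.41 million, so u = 17.44/216.41 = 8.06%.
After the change, unemployed and labor force both rise by 8.62 → E = 198.97, U = 26.06, labor force = 225.03 million.
New unemployment rate = 26.06 / 225.03 = 11.58%.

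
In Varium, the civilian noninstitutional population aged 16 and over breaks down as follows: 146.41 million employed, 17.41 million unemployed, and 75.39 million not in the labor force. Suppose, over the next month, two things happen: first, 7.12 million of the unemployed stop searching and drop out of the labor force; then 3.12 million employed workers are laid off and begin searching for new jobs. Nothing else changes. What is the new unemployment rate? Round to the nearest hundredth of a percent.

Initially, labor force = 146.41 + 17.41 = 163.82 million, so u = 17.41/163.82 = 10.63%.
After the first change, unemployed and labor force both fall by 7.12 → E = 146.41, U = 10.29, labor force = 156.70 million.
After the second change, employed falls and unemployed rises by 3.12; labor force unchanged → E = 143.29, U = 13.41, labor force = 156.70 million.
New unemployment rate = 13.41 / 156.70 = 8.56%.

New unemployment rate ≈ 8.56%.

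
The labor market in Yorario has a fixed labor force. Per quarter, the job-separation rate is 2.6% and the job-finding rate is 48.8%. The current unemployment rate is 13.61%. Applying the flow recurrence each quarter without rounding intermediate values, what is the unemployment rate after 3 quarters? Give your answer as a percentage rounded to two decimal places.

Unemployment rate after three quarters ≈ 6.04%.

With a fixed labor force, u_{t+1} = u_t + s·(1−u_t) − f·u_t = u_t·(1−s−f) + s.
Here 1−s−f = 0.486 and s = 0.026.
u_1 = 0.136100 × 0.486 + 0.026 = 0.092145.
u_2 = 0.092145 × 0.486 + 0.026 = 0.070782.
u_3 = 0.070782 × 0.486 + 0.026 = 0.060400.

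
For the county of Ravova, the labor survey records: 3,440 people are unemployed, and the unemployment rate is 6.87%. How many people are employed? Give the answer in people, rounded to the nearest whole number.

About 46,633 are employed.

Labor force = U / u = 3,440 / 0.0687 ≈ 50,073.
Employed = labor force − unemployed = 50,073 − 3,440 = 46,633.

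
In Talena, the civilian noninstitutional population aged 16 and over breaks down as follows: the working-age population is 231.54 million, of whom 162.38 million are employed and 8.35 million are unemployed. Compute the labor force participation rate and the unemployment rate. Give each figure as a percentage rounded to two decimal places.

Labor force = employed + unemployed = 162.38 + 8.35 = 170.73 million.
Unemployment rate = 8.35 / 170.73 = 4.89%.
Labor force participation rate = 170.73 / 231.54 = 73.74%.

Labor force participation rate ≈ 73.74%; unemployment rate ≈ 4.89%.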